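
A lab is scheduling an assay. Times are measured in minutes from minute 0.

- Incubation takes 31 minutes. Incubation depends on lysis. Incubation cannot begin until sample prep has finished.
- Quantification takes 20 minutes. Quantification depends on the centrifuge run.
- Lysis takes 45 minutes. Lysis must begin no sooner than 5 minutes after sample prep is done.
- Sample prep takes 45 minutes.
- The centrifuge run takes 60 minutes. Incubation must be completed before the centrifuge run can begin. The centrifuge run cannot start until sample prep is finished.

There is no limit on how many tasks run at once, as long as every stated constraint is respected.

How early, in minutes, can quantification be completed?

Sample prep has no prerequisites, so it starts at minute 0 and finishes at minute 45.
After sample prep (finishes minute 45, plus 5-minute gap → minute 50), lysis can start at minute 50 and finishes at minute 95.
For incubation: lysis (finishes minute 95); sample prep (finishes minute 45). Taking the maximum gives a start of minute 95, and it finishes at 95 + 31 = minute 126.
For the centrifuge run: incubation (finishes minute 126); sample prep (finishes minute 45). Taking the maximum gives a start of minute 126, and it finishes at 126 + 60 = minute 186.
Quantification waits on the centrifuge run (finishes minute 186), so it starts at minute 186 and finishes at 186 + 20 = minute 206.

206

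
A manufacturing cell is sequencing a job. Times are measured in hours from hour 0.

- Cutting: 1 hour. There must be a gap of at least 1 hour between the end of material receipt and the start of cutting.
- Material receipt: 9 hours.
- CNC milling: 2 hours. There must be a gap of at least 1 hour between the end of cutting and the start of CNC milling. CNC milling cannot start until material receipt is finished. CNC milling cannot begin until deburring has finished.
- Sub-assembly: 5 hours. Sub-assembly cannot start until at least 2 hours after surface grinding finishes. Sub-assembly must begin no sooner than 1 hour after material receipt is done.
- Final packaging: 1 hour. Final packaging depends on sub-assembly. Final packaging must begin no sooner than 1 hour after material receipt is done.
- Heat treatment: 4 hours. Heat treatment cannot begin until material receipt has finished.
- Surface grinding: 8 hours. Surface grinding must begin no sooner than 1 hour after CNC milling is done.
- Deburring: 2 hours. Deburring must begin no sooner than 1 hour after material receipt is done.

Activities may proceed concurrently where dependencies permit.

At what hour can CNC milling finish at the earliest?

14

Material receipt has no prerequisites, so it starts at hour 0 and finishes at hour 9.
Deburring cannot begin until material receipt (finishes hour 9, plus 1-hour gap → hour 10). It runs from hour 10 to 10 + 2 = hour 12.
After material receipt (finishes hour 9, plus 1-hour gap → hour 10), cutting can start at hour 10 and finishes at hour 11.
CNC milling needs all of cutting (finishes hour 11, plus 1-hour gap → hour 12); material receipt (finishes hour 9); deburring (finishes hour 12). That puts its earliest start at hour 12; it finishes at 12 + 2 = hour 14.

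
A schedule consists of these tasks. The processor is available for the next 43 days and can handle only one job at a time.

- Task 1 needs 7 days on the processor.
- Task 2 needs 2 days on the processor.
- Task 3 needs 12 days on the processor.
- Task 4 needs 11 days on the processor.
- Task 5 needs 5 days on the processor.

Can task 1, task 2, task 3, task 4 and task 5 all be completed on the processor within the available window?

Running back to back, the jobs need 7 + 2 + 12 + 11 + 5 = 37 days on the processor.
Since 37 ≤ 43, they fit within the window.

Yes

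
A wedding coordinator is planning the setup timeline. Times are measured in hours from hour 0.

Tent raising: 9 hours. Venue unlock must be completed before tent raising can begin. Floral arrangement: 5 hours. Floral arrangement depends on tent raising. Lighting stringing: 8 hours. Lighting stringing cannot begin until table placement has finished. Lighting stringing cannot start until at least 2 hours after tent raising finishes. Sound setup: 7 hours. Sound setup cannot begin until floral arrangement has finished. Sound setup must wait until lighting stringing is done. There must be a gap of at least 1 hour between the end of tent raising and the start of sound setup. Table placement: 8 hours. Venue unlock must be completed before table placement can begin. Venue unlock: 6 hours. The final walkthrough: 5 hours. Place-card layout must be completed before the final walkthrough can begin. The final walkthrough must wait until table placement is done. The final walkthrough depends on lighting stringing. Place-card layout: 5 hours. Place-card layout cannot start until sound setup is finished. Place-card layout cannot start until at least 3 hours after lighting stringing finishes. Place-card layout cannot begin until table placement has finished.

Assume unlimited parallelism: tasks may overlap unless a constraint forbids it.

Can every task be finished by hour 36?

Venue unlock has no prerequisites, so it starts at hour 0 and finishes at hour 6.
Table placement waits on venue unlock (finishes hour 6), so it starts at hour 6 and finishes at 6 + 8 = hour 14.
Tent raising cannot begin until venue unlock (finishes hour 6). It runs from hour 6 to 6 + 9 = hour 15.
Lighting stringing cannot start until table placement (finishes hour 14); tent raising (finishes hour 15, plus 2-hour gap → hour 17). The controlling bound is hour 17, so lighting stringing finishes at 17 + 8 = hour 25.
Floral arrangement cannot begin until tent raising (finishes hour 15). It runs from hour 15 to 15 + 5 = hour 20.
Sound setup cannot start until floral arrangement (finishes hour 20); lighting stringing (finishes hour 25); tent raising (finishes hour 15, plus 1-hour gap → hour 16). The controlling bound is hour 25, so sound setup finishes at 25 + 7 = hour 32.
Place-card layout cannot start until sound setup (finishes hour 32); lighting stringing (finishes hour 25, plus 3-hour gap → hour 28); table placement (finishes hour 14). The controlling bound is hour 32, so place-card layout finishes at 32 + 5 = hour 37.
The final walkthrough cannot start until place-card layout (finishes hour 37); table placement (finishes hour 14); lighting stringing (finishes hour 25). The controlling bound is hour 37, so the final walkthrough finishes at 37 + 5 = hour 42.
The earliest everything can be done is hour 42, which is after the deadline of 36, so it is not possible.

No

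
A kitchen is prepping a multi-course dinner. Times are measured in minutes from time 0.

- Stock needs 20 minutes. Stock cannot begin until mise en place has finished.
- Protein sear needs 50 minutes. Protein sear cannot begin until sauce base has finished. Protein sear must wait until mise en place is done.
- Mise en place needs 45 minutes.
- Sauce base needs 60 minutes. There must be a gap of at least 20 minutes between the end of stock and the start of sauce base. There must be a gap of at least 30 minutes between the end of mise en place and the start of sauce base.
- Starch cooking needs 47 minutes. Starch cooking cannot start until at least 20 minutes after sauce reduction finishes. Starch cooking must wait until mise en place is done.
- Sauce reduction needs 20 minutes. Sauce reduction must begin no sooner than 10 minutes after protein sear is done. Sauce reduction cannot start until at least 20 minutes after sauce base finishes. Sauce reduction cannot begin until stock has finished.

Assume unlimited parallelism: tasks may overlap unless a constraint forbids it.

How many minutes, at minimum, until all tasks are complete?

292

Nothing blocks mise en place, so it runs from minute 0 to minute 45.
Stock cannot begin until mise en place (finishes minute 45). It runs from minute 45 to 45 + 20 = minute 65.
Sauce base has to wait for stock (finishes minute 65, plus 20-minute gap → minute 85); mise en place (finishes minute 45, plus 30-minute gap → minute 75). The latest of these is minute 85, so sauce base runs minute 85 to 85 + 60 = minute 145.
Protein sear has to wait for sauce base (finishes minute 145); mise en place (finishes minute 45). The latest of these is minute 145, so protein sear runs minute 145 to 145 + 50 = minute 195.
For sauce reduction: protein sear (finishes minute 195, plus 10-minute gap → minute 205); sauce base (finishes minute 145, plus 20-minute gap → minute 165); stock (finishes minute 65). Taking the maximum gives a start of minute 205, and it finishes at 205 + 20 = minute 225.
Starch cooking needs all of sauce reduction (finishes minute 225, plus 20-minute gap → minute 245); mise en place (finishes minute 45). That puts its earliest start at minute 245; it finishes at 245 + 47 = minute 292.
All tasks are finished once the last one completes. Finish times: Mise en place at 45, Stock at 65, Sauce base at 145, Protein sear at 195, Sauce reduction at 225, Starch cooking at 292. The latest is minute 292.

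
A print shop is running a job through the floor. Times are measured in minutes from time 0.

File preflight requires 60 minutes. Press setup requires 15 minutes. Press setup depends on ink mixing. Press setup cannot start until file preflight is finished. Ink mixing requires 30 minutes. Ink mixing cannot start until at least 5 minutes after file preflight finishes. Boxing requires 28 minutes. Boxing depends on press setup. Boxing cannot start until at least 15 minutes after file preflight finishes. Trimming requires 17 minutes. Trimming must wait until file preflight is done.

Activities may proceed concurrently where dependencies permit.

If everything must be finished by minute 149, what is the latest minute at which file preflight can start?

11

Boxing must finish by minute 149; it takes 28 minutes, so it must start by 149 − 28 = minute 121.
Since boxing (must start by minute 121) depends on it, press setup must finish by minute 121. Backing off its 15-minute duration gives a latest start of minute 106.
Ink mixing must finish before press setup (must start by minute 106). With a 30-minute duration, ink mixing must start by 106 − 30 = minute 76.
To finish by minute 149, trimming (duration 17) must start no later than minute 132.
File preflight feeds ink mixing (must start by minute 76, minus 5-minute gap → minute 71); press setup (must start by minute 106); trimming (must start by minute 132); boxing (must start by minute 121, minus 15-minute gap → minute 106). Taking the minimum, file preflight must finish by minute 71 and start by 71 − 60 = minute 11.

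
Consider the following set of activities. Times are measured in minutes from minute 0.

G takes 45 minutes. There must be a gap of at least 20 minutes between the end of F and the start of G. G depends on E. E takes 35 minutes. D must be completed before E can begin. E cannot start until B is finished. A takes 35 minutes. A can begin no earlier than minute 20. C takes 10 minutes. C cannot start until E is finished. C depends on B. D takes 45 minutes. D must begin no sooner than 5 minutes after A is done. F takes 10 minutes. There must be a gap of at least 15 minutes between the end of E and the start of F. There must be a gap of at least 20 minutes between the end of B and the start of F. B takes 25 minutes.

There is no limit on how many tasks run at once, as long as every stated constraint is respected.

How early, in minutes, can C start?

140

Nothing blocks B, so it runs from minute 0 to minute 25.
A waits on its own release at minute 20, so it starts at minute 20 and finishes at 20 + 35 = minute 55.
D waits on A (finishes minute 55, plus 5-minute gap → minute 60), so it starts at minute 60 and finishes at 60 + 45 = minute 105.
E has to wait for D (finishes minute 105); B (finishes minute 25). The latest of these is minute 105, so E runs minute 105 to 105 + 35 = minute 140.
C waits on E (finishes minute 140); B (finishes minute 25). The latest of these is minute 140, which is the earliest C can start.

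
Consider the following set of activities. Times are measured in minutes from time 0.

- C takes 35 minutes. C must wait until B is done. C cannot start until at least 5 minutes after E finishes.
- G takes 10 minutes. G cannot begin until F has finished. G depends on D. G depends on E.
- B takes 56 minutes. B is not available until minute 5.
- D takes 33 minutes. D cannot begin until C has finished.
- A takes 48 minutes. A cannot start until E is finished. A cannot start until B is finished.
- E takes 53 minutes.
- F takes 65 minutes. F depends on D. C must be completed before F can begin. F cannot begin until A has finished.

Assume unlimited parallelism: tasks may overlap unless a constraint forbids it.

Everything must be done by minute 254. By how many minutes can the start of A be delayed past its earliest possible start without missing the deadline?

E has no prerequisites, so it starts at minute 0 and finishes at minute 53.
After its own release at minute 5, B can start at minute 5 and finishes at minute 61.
A has to wait for E (finishes minute 53); B (finishes minute 61). The latest of these is minute 61, so A runs minute 61 to 61 + 48 = minute 109.

Working backward from the deadline:
To finish by minute 254, G (duration 10) must start no later than minute 244.
F feeds into G (must start by minute 244); so F must finish by minute 244 and therefore start by minute 179.
A has to be done before F (must start by minute 179). That means finishing by minute 179, i.e. starting by 179 − 48 = minute 131.
So A can start as early as minute 61 and as late as minute 131, giving 131 − 61 = 70 minutes of slack.

70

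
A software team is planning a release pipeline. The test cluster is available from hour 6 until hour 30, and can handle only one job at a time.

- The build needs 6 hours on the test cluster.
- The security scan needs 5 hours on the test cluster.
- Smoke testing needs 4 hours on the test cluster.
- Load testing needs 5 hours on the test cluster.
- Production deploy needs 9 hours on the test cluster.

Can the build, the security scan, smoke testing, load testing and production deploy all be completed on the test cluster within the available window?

The test cluster window is 30 − 6 = 24 hours.
Running back to back, the jobs need 6 + 5 + 4 + 5 + 9 = 29 hours on the test cluster.
Since 29 > 24, they cannot all fit.

No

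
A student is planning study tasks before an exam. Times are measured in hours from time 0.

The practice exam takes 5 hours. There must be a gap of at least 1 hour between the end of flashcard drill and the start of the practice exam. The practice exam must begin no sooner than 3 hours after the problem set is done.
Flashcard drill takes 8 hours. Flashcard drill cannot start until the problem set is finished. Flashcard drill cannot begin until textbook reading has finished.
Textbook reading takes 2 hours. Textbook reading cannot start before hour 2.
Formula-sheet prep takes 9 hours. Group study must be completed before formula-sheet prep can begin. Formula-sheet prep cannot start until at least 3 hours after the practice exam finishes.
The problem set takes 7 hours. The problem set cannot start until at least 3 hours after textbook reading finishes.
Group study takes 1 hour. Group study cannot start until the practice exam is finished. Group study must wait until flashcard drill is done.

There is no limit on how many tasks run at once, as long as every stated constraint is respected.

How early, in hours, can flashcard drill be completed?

22

Textbook reading waits on its own release at hour 2, so it starts at hour 2 and finishes at 2 + 2 = hour 4.
After textbook reading (finishes hour 4, plus 3-hour gap → hour 7), the problem set can start at hour 7 and finishes at hour 14.
Flashcard drill cannot start until the problem set (finishes hour 14); textbook reading (finishes hour 4). The controlling bound is hour 14, so flashcard drill finishes at 14 + 8 = hour 22.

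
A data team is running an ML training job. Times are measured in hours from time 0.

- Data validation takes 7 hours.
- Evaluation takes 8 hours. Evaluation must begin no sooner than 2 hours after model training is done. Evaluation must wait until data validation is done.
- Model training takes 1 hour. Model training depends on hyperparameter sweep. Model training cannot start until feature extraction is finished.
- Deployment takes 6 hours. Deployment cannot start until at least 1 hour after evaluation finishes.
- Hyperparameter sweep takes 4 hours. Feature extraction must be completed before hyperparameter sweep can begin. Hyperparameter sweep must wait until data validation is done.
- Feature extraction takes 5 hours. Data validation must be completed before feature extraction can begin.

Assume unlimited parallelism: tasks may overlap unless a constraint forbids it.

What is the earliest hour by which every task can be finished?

Nothing blocks data validation, so it runs from hour 0 to hour 7.
After data validation (finishes hour 7), feature extraction can start at hour 7 and finishes at hour 12.
Hyperparameter sweep needs all of feature extraction (finishes hour 12); data validation (finishes hour 7). That puts its earliest start at hour 12; it finishes at 12 + 4 = hour 16.
Model training has to wait for hyperparameter sweep (finishes hour 16); feature extraction (finishes hour 12). The latest of these is hour 16, so model training runs hour 16 to 16 + 1 = hour 17.
Evaluation needs all of model training (finishes hour 17, plus 2-hour gap → hour 19); data validation (finishes hour 7). That puts its earliest start at hour 19; it finishes at 19 + 8 = hour 27.
After evaluation (finishes hour 27, plus 1-hour gap → hour 28), deployment can start at hour 28 and finishes at hour 34.
All tasks are finished once the last one completes. Finish times: Data validation at 7, Feature extraction at 12, Hyperparameter sweep at 16, Model training at 17, Evaluation at 27, Deployment at 34. The latest is hour 34.

34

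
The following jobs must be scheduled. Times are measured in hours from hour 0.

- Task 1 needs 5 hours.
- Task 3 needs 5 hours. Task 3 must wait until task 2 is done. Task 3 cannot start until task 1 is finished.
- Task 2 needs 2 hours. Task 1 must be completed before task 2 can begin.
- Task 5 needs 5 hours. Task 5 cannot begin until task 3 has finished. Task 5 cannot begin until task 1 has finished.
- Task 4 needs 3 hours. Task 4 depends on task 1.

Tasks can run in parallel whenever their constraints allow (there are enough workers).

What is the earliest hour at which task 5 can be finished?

Nothing blocks task 1, so it runs from hour 0 to hour 5.
Task 2 waits on task 1 (finishes hour 5), so it starts at hour 5 and finishes at 5 + 2 = hour 7.
Task 3 has to wait for task 2 (finishes hour 7); task 1 (finishes hour 5). The latest of these is hour 7, so task 3 runs hour 7 to 7 + 5 = hour 12.
Task 5 has to wait for task 3 (finishes hour 12); task 1 (finishes hour 5). The latest of these is hour 12, so task 5 runs hour 12 to 12 + 5 = hour 17.

17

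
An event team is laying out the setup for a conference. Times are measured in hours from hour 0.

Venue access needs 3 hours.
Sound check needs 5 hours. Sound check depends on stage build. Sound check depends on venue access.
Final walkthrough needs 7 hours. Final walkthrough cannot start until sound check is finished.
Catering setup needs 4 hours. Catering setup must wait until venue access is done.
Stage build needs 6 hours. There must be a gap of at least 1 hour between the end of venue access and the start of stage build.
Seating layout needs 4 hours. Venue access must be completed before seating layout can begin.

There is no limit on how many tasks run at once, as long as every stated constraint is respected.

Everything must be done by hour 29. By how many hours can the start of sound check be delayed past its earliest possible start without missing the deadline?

Nothing blocks venue access, so it runs from hour 0 to hour 3.
Stage build waits on venue access (finishes hour 3, plus 1-hour gap → hour 4), so it starts at hour 4 and finishes at 4 + 6 = hour 10.
Sound check has to wait for stage build (finishes hour 10); venue access (finishes hour 3). The latest of these is hour 10, so sound check runs hour 10 to 10 + 5 = hour 15.

Working backward from the deadline:
Final walkthrough must finish by hour 29; it takes 7 hours, so it must start by 29 − 7 = hour 22.
Since final walkthrough (must start by hour 22) depends on it, sound check must finish by hour 22. Backing off its 5-hour duration gives a latest start of hour 17.
So sound check can start as early as hour 10 and as late as hour 17, giving 17 − 10 = 7 hours of slack.

7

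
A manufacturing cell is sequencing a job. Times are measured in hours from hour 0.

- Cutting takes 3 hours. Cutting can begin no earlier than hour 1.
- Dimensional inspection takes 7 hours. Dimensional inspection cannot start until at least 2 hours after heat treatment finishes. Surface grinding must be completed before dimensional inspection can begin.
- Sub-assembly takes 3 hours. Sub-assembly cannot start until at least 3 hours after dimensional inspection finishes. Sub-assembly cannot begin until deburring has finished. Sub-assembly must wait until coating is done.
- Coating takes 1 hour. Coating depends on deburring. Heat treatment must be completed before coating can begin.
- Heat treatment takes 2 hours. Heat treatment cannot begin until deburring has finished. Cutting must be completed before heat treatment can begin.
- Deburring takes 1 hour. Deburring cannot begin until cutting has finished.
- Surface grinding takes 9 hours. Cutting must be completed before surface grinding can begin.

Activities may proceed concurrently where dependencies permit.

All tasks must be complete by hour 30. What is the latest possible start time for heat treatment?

13

Nothing follows sub-assembly; the deadline of hour 30 is its only limit. It must start by 30 − 3 = hour 27.
Dimensional inspection must finish before sub-assembly (must start by hour 27, minus 3-hour gap → hour 24). With a 7-hour duration, dimensional inspection must start by 24 − 7 = hour 17.
Since sub-assembly (must start by hour 27) depends on it, coating must finish by hour 27. Backing off its 1-hour duration gives a latest start of hour 26.
Heat treatment feeds dimensional inspection (must start by hour 17, minus 2-hour gap → hour 15); coating (must start by hour 26). Taking the minimum, heat treatment must finish by hour 15 and start by 15 − 2 = hour 13.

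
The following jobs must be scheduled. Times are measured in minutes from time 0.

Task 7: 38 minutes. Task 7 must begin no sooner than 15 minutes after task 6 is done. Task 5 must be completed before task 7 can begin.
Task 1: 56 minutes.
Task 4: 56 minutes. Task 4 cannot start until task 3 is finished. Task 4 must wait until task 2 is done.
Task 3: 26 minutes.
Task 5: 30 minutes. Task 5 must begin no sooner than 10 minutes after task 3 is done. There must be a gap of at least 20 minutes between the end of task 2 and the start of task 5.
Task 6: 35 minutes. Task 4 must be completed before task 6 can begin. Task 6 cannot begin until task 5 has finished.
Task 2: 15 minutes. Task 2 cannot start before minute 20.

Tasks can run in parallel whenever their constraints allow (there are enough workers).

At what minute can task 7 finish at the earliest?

Task 3 has no prerequisites, so it starts at minute 0 and finishes at minute 26.
Task 2 waits on its own release at minute 20, so it starts at minute 20 and finishes at 20 + 15 = minute 35.
Task 5 has to wait for task 3 (finishes minute 26, plus 10-minute gap → minute 36); task 2 (finishes minute 35, plus 20-minute gap → minute 55). The latest of these is minute 55, so task 5 runs minute 55 to 55 + 30 = minute 85.
Task 4 needs all of task 3 (finishes minute 26); task 2 (finishes minute 35). That puts its earliest start at minute 35; it finishes at 35 + 56 = minute 91.
Task 6 needs all of task 4 (finishes minute 91); task 5 (finishes minute 85). That puts its earliest start at minute 91; it finishes at 91 + 35 = minute 126.
For task 7: task 6 (finishes minute 126, plus 15-minute gap → minute 141); task 5 (finishes minute 85). Taking the maximum gives a start of minute 141, and it finishes at 141 + 38 = minute 179.

179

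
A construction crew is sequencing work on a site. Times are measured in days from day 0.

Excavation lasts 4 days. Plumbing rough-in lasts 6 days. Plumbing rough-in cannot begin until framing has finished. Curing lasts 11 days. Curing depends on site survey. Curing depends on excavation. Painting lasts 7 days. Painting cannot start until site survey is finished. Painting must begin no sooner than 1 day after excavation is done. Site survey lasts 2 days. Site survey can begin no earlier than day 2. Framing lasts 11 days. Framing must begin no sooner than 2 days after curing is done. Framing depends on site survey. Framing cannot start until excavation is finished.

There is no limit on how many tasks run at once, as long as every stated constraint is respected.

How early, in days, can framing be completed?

28

Nothing blocks excavation, so it runs from day 0 to day 4.
Site survey waits on its own release at day 2, so it starts at day 2 and finishes at 2 + 2 = day 4.
For curing: site survey (finishes day 4); excavation (finishes day 4). Taking the maximum gives a start of day 4, and it finishes at 4 + 11 = day 15.
Framing needs all of curing (finishes day 15, plus 2-day gap → day 17); site survey (finishes day 4); excavation (finishes day 4). That puts its earliest start at day 17; it finishes at 17 + 11 = day 28.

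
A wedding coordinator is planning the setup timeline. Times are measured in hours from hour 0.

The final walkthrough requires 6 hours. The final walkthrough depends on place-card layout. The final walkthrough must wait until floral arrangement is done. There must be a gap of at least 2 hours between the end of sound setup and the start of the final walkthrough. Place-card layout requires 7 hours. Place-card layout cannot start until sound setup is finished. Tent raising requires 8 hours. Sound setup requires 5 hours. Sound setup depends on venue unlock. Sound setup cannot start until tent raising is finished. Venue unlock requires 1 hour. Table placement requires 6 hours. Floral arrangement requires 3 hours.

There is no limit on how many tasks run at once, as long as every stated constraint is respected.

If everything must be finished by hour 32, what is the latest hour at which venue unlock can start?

13

Nothing follows the final walkthrough; the deadline of hour 32 is its only limit. It must start by 32 − 6 = hour 26.
Since the final walkthrough (must start by hour 26) depends on it, place-card layout must finish by hour 26. Backing off its 7-hour duration gives a latest start of hour 19.
Sound setup feeds place-card layout (must start by hour 19); the final walkthrough (must start by hour 26, minus 2-hour gap → hour 24). Taking the minimum, sound setup must finish by hour 19 and start by 19 − 5 = hour 14.
Venue unlock must finish before sound setup (must start by hour 14). With a 1-hour duration, venue unlock must start by 14 − 1 = hour 13.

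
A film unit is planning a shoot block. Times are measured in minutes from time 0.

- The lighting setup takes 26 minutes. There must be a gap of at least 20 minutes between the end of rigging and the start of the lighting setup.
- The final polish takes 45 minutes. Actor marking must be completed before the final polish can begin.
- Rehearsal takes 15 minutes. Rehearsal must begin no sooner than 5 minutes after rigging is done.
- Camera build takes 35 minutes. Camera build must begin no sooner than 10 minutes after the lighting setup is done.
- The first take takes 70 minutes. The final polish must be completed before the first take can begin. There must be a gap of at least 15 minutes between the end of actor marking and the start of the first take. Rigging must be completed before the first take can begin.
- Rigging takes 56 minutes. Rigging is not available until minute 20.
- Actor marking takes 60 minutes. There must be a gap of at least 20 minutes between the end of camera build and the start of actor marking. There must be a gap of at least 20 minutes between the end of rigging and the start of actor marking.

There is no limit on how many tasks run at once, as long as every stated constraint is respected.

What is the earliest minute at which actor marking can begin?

Rigging cannot begin until its own release at minute 20. It runs from minute 20 to 20 + 56 = minute 76.
After rigging (finishes minute 76, plus 20-minute gap → minute 96), the lighting setup can start at minute 96 and finishes at minute 122.
After the lighting setup (finishes minute 122, plus 10-minute gap → minute 132), camera build can start at minute 132 and finishes at minute 167.
Actor marking waits on camera build (finishes minute 167, plus 20-minute gap → minute 187); rigging (finishes minute 76, plus 20-minute gap → minute 96). The latest of these is minute 187, which is the earliest actor marking can start.

187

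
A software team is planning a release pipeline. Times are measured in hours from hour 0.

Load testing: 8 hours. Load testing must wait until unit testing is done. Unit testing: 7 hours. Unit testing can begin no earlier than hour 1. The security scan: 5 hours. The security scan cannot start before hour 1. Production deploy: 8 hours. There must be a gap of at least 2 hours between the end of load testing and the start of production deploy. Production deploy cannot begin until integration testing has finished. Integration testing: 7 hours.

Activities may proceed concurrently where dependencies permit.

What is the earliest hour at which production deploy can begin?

Integration testing has no prerequisites, so it starts at hour 0 and finishes at hour 7.
Unit testing waits on its own release at hour 1, so it starts at hour 1 and finishes at 1 + 7 = hour 8.
Load testing cannot begin until unit testing (finishes hour 8). It runs from hour 8 to 8 + 8 = hour 16.
Production deploy waits on load testing (finishes hour 16, plus 2-hour gap → hour 18); integration testing (finishes hour 7). The latest of these is hour 18, which is the earliest production deploy can start.

18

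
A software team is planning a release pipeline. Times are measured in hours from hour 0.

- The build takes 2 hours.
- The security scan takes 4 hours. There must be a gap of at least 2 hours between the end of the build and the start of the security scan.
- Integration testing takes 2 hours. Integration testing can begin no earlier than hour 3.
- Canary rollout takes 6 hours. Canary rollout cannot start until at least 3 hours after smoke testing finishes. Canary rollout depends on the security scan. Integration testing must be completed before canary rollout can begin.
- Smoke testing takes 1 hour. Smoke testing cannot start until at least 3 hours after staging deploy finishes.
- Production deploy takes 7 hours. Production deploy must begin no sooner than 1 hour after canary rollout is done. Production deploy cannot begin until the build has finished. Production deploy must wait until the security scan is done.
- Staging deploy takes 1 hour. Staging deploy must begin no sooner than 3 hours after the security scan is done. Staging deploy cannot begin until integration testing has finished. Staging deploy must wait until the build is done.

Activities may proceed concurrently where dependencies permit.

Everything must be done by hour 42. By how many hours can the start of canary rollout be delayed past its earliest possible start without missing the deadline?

9

Integration testing cannot begin until its own release at hour 3. It runs from hour 3 to 3 + 2 = hour 5.
The build has no prerequisites, so it starts at hour 0 and finishes at hour 2.
After the build (finishes hour 2, plus 2-hour gap → hour 4), the security scan can start at hour 4 and finishes at hour 8.
Staging deploy cannot start until the security scan (finishes hour 8, plus 3-hour gap → hour 11); integration testing (finishes hour 5); the build (finishes hour 2). The controlling bound is hour 11, so staging deploy finishes at 11 + 1 = hour 12.
Smoke testing cannot begin until staging deploy (finishes hour 12, plus 3-hour gap → hour 15). It runs from hour 15 to 15 + 1 = hour 16.
For canary rollout: smoke testing (finishes hour 16, plus 3-hour gap → hour 19); the security scan (finishes hour 8); integration testing (finishes hour 5). Taking the maximum gives a start of hour 19, and it finishes at 19 + 6 = hour 25.

Working backward from the deadline:
Production deploy has no dependents, so it just needs to finish by hour 42. Starting by 42 − 7 = hour 35 achieves that.
Canary rollout must finish before production deploy (must start by hour 35, minus 1-hour gap → hour 34). With a 6-hour duration, canary rollout must start by 34 − 6 = hour 28.
So canary rollout can start as early as hour 19 and as late as hour 28, giving 28 − 19 = 9 hours of slack.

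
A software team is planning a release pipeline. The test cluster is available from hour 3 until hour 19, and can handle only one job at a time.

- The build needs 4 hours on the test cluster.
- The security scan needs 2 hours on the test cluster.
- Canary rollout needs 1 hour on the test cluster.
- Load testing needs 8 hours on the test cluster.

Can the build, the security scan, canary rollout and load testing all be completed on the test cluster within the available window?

Yes

The test cluster window is 19 − 3 = 16 hours.
Running back to back, the jobs need 4 + 2 + 1 + 8 = 15 hours on the test cluster.
Since 15 ≤ 16, they fit within the window.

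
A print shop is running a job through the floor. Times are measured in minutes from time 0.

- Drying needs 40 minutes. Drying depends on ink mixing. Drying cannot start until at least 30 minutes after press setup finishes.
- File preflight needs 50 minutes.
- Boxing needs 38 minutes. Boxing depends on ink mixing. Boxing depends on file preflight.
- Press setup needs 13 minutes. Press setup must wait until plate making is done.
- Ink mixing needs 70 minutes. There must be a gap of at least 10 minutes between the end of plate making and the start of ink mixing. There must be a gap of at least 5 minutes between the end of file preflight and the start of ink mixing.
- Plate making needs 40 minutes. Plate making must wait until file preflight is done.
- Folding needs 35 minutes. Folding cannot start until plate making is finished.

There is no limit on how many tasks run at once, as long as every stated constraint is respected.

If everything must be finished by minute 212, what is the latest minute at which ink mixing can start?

Nothing follows drying; the deadline of minute 212 is its only limit. It must start by 212 − 40 = minute 172.
To finish by minute 212, boxing (duration 38) must start no later than minute 174.
Ink mixing must finish in time for drying (must start by minute 172); boxing (must start by minute 174). The tightest is minute 172, so ink mixing must start by 172 − 70 = minute 102.

102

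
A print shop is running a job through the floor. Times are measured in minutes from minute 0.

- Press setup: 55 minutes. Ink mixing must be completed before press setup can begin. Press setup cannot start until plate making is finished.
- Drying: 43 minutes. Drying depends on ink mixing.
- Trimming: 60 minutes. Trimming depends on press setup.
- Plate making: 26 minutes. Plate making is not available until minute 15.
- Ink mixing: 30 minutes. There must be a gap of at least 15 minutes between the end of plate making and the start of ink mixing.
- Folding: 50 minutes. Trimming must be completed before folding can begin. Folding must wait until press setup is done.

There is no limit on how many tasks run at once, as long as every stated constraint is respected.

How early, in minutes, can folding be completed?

Plate making cannot begin until its own release at minute 15. It runs from minute 15 to 15 + 26 = minute 41.
Ink mixing cannot begin until plate making (finishes minute 41, plus 15-minute gap → minute 56). It runs from minute 56 to 56 + 30 = minute 86.
Press setup has to wait for ink mixing (finishes minute 86); plate making (finishes minute 41). The latest of these is minute 86, so press setup runs minute 86 to 86 + 55 = minute 141.
Trimming waits on press setup (finishes minute 141), so it starts at minute 141 and finishes at 141 + 60 = minute 201.
Folding cannot start until trimming (finishes minute 201); press setup (finishes minute 141). The controlling bound is minute 201, so folding finishes at 201 + 50 = minute 251.

251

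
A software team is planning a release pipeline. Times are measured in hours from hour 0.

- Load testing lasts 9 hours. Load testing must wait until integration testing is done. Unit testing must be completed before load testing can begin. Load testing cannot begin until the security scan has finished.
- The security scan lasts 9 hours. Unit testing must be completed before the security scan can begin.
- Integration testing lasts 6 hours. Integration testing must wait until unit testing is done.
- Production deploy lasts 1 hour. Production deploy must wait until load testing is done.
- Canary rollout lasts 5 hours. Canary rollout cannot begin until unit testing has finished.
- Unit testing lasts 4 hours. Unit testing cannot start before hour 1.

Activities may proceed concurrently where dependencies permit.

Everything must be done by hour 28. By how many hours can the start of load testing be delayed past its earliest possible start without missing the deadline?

Unit testing waits on its own release at hour 1, so it starts at hour 1 and finishes at 1 + 4 = hour 5.
The security scan waits on unit testing (finishes hour 5), so it starts at hour 5 and finishes at 5 + 9 = hour 14.
Integration testing cannot begin until unit testing (finishes hour 5). It runs from hour 5 to 5 + 6 = hour 11.
Load testing has to wait for integration testing (finishes hour 11); unit testing (finishes hour 5); the security scan (finishes hour 14). The latest of these is hour 14, so load testing runs hour 14 to 14 + 9 = hour 23.

Working backward from the deadline:
Production deploy must finish by hour 28; it takes 1 hour, so it must start by 28 − 1 = hour 27.
Load testing has to be done before production deploy (must start by hour 27). That means finishing by hour 27, i.e. starting by 27 − 9 = hour 18.
So load testing can start as early as hour 14 and as late as hour 18, giving 18 − 14 = 4 hours of slack.

4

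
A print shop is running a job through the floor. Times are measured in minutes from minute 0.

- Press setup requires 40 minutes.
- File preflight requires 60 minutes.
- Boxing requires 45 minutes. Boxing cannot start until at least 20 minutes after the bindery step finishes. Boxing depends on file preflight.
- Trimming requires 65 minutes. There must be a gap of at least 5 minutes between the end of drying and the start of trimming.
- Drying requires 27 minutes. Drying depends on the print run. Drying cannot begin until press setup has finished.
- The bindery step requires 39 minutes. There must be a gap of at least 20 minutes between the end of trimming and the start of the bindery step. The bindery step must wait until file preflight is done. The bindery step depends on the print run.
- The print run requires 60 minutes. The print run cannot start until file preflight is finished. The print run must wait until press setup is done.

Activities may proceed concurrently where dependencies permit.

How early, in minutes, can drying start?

120

Press setup can start immediately at minute 0; it finishes at minute 40.
File preflight can start immediately at minute 0; it finishes at minute 60.
The print run needs all of file preflight (finishes minute 60); press setup (finishes minute 40). That puts its earliest start at minute 60; it finishes at 60 + 60 = minute 120.
Drying waits on the print run (finishes minute 120); press setup (finishes minute 40). The latest of these is minute 120, which is the earliest drying can start.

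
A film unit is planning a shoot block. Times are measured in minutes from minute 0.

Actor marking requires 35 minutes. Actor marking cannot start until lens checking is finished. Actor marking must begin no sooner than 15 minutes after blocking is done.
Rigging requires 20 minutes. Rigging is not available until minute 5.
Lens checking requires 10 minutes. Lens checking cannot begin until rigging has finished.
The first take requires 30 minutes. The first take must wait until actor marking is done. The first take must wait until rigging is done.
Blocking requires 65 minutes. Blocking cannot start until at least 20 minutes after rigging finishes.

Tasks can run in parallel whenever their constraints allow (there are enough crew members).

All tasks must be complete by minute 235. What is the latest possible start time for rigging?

50

Nothing follows the first take; the deadline of minute 235 is its only limit. It must start by 235 − 30 = minute 205.
Since the first take (must start by minute 205) depends on it, actor marking must finish by minute 205. Backing off its 35-minute duration gives a latest start of minute 170.
Lens checking has to be done before actor marking (must start by minute 170). That means finishing by minute 170, i.e. starting by 170 − 10 = minute 160.
Since actor marking (must start by minute 170, minus 15-minute gap → minute 155) depends on it, blocking must finish by minute 155. Backing off its 65-minute duration gives a latest start of minute 90.
Rigging has several dependents: lens checking (must start by minute 160); blocking (must start by minute 90, minus 20-minute gap → minute 70); the first take (must start by minute 205). The earliest of those limits is minute 70, so rigging must start by 70 − 20 = minute 50.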